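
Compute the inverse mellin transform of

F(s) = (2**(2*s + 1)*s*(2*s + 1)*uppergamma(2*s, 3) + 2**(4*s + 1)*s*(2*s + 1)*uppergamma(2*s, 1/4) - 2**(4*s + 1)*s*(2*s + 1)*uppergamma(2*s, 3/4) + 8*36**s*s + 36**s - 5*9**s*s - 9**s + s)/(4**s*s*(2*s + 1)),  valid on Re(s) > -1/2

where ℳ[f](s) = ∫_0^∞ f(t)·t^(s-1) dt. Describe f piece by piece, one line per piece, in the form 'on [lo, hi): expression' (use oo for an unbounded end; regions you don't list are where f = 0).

the power substitution comes off first: t on [0, 1/2); exp(-t/2) on [1/2, 3/2); t + 1 on [3/2, 3); …
breakpoints 1/4, 9/4, 9: one integral from each of the 4 segments
∫ sqrt(t)·t^(s-1) over [0, 1/4)
piece [1/4, 9/4): integrate exp(-sqrt(t)/2) against the kernel
[9/4, 9) adds the kernel integral of (sqrt(t) + 1)
on [9, ∞): add ∫ exp(-sqrt(t))·t^(s-1) dt

on [0, 1/4): sqrt(t)
on [1/4, 9/4): exp(-sqrt(t)/2)
on [9/4, 9): sqrt(t) + 1
on [9, oo): exp(-sqrt(t))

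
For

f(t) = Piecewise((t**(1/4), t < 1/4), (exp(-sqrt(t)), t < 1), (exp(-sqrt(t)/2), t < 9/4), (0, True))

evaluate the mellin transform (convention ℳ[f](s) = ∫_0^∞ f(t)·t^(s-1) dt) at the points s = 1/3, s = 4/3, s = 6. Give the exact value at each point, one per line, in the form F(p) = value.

F(1/3) = -2*2**(2/3)*uppergamma(2/3, 3/4) - 2*uppergamma(2/3, 1) + 3*2**(5/6)/7 + 2*uppergamma(2/3, 1/2) + 2*2**(2/3)*uppergamma(2/3, 1/2)
F(4/3) = -8*2**(2/3)*uppergamma(8/3, 3/4) - 2*uppergamma(8/3, 1) + 3*2**(5/6)/76 + 2*uppergamma(8/3, 1/2) + 8*2**(2/3)*uppergamma(8/3, 1/2)
F(6) = -354434904271143*exp(-3/4)/512 - 217010224*exp(-1) + sqrt(2)/51200 + 552203144321471*exp(-1/2)/1024

undo the power substitution: sqrt(t) on [0, 1/2); exp(-t) on [1/2, 1); exp(-t/2) on [1, 3/2)
cuts at 1/4, 1: linearity sums the 3 kernel integrals
segment [0, 1/4) carries t**(1/4); integrate it
[1/4, 1) adds the kernel integral of exp(-sqrt(t))
[1, 9/4) adds the kernel integral of exp(-sqrt(t)/2)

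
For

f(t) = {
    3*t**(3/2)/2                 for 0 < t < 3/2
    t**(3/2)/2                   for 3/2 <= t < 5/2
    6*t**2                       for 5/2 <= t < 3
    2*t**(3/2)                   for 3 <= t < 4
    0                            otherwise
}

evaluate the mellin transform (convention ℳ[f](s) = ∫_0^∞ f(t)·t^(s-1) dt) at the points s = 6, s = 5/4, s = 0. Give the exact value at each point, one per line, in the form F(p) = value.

F(6) = -2916*sqrt(3)/5 + 729*sqrt(6)/640 + 15625*sqrt(10)/768 + 192222323/15360
F(5/4) = -375*2**(3/4)*5**(1/4)/26 - 72*3**(3/4)/11 + 9*2**(1/4)*3**(3/4)/22 + 25*2**(1/4)*5**(3/4)/44 + 256*sqrt(2)/11 + 648*3**(1/4)/13
F(0) = -4*sqrt(3) + sqrt(6)/2 + 5*sqrt(10)/12 + 227/12

slice at 3/2, 5/2, 3, transform all 4 pieces, and sum them
segment 0 to 3/2 holds 3*t**(3/2)/2; add its integral
segment 3/2 to 5/2 holds t**(3/2)/2; add its integral
on [5/2, 3) integrate f = 6*t**2 against the kernel
[3, 4) adds the kernel integral of 2*t**(3/2)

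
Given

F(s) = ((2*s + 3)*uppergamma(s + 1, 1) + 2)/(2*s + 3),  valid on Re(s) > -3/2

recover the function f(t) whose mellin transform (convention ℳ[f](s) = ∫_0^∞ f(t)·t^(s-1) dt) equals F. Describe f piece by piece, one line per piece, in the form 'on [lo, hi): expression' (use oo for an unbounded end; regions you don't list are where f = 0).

on [0, 1): t**(3/2)
on [1, oo): t*exp(-t)

remove the shared t-power first: sqrt(t) on [0, 1); exp(-t) on [1, ∞)
the 2 pieces separated at 1 each add one integral
segment 0 to 1 holds t**(3/2); add its integral
on [1, ∞) integrate f = t*exp(-t) against the kernel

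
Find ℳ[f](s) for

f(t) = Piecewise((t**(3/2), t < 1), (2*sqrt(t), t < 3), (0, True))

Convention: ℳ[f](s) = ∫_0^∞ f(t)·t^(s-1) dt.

slice at 1, transform all 2 pieces, and sum them
on [0, 1): add ∫ t**(3/2)·t^(s-1) dt
segment 1 to 3 holds 2*sqrt(t); add its integral

(4*sqrt(3)*3**s*(2*s + 3) - 4*s - 10)/((2*s + 1)*(2*s + 3))
  Re(s) > -3/2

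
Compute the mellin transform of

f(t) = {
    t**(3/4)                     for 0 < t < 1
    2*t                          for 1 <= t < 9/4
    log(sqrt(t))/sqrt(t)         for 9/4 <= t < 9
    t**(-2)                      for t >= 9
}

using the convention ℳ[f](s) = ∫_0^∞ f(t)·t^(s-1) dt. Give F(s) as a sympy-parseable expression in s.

remove the power substitution first: t**(3/2) on [0, 1); 2*t**2 on [1, 3/2); log(t)/t on [3/2, 3); …
split f at 1, 9/4, 9: ℳ[f](s) collects 4 kernel integrals
the [0, 1) slice contributes ∫ t**(3/4)·t^(s-1) dt
segment 1 to 9/4 holds 2*t; add its integral
on [9/4, 9) integrate f = log(sqrt(t))/sqrt(t) against the kernel
piece [9, ∞): integrate t**(-2) against the kernel

(324*2**(2*s)*(2*s - 4)*(2*s + 2)*(4*s**2 - 4*s + 1) - 324*2**(2*s)*(2*s - 4)*(4*s + 3)*(4*s**2 - 4*s + 1) - 216*3**(2*s)*s*(2*s - 4)*(2*s + 2)*(4*s + 3)*log(3) + 216*3**(2*s)*s*(2*s - 4)*(2*s + 2)*(4*s + 3)*log(2) - 108*3**(2*s)*(2*s - 4)*(2*s + 2)*(4*s + 3)*log(2) + 108*3**(2*s)*(2*s - 4)*(2*s + 2)*(4*s + 3) + 108*3**(2*s)*(2*s - 4)*(2*s + 2)*(4*s + 3)*log(3) + 729*3**(2*s)*(2*s - 4)*(4*s + 3)*(4*s**2 - 4*s + 1) + 108*6**(2*s)*s*(2*s - 4)*(2*s + 2)*(4*s + 3)*log(3) - 54*6**(2*s)*(2*s - 4)*(2*s + 2)*(4*s + 3)*log(3) - 54*6**(2*s)*(2*s - 4)*(2*s + 2)*(4*s + 3) - 2*6**(2*s)*(2*s + 2)*(4*s + 3)*(4*s**2 - 4*s + 1))/(81*2**(2*s)*(2*s - 4)*(2*s + 2)*(4*s + 3)*(4*s**2 - 4*s + 1))
  -3/4 < Re(s) < 2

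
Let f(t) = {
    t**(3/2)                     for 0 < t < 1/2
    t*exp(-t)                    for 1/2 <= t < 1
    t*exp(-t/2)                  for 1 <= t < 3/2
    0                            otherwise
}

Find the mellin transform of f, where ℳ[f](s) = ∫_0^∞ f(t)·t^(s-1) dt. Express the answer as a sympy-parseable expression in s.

undo the shared t-power: sqrt(t) on [0, 1/2); exp(-t) on [1/2, 1); exp(-t/2) on [1, 3/2)
split f at 1/2, 1: ℳ[f](s) collects 3 kernel integrals
∫ over [0, 1/2) of t**(3/2)·t^(s-1) joins the sum
∫ t*exp(-t)·t^(s-1) over [1/2, 1)
between 1 and 3/2 the integrand is t*exp(-t/2)·t^(s-1)

(4*2**(2*s)*(2*s + 3)*uppergamma(s + 1, 1/2) - 4*2**(2*s)*(2*s + 3)*uppergamma(s + 1, 3/4) + 2*2**s*(2*s + 3)*uppergamma(s + 1, 1/2) - 2*2**s*(2*s + 3)*uppergamma(s + 1, 1) + sqrt(2))/(2*2**s*(2*s + 3))
  Re(s) > -3/2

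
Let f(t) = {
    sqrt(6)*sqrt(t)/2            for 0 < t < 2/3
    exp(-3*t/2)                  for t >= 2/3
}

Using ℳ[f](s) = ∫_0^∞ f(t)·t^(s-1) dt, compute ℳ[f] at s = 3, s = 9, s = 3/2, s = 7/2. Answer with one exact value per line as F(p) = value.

F(3) = 16/189 + 40*exp(-1)/27
F(9) = 1024/373977 + 56115712*exp(-1)/19683
F(3/2) = sqrt(6)*(2 + E*(sqrt(pi)*erfc(1) + 1))*exp(-1)/9
F(7/2) = sqrt(6)*(E*(2 + 15*sqrt(pi)*erfc(1)) + 58)*exp(-1)/81

strip the common scale on t: sqrt(t) on [0, 1); exp(-t) on [1, ∞)
breakpoints 2/3: one integral from each of the 2 segments
segment [0, 2/3) carries sqrt(6)*sqrt(t)/2; integrate it
∫ over [2/3, ∞) of exp(-3*t/2)·t^(s-1) joins the sum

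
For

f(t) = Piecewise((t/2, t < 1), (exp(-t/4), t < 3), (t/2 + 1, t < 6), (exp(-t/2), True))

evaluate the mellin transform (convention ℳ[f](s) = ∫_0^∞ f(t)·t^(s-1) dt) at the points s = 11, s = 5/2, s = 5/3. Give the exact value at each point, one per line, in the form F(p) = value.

F(11) = -32221354917636*exp(-3/4) + 4080204709/33 + 149227702272*exp(-3) + 19543239665444*exp(-1/4)
F(5/2) = -36*sqrt(3)*exp(-3/4) - 261*sqrt(3)/35 - 24*sqrt(pi)*erfc(sqrt(3)/2) + 3*sqrt(2)*sqrt(pi)*erfc(sqrt(3)) + 1/7 + 18*sqrt(6)*exp(-3) + 24*sqrt(pi)*erfc(1/2) + 28*exp(-1/4) + 1584*sqrt(6)/35
F(5/3) = -279*3**(2/3)/80 - 8*2**(1/3)*uppergamma(5/3, 3/4) + 3/16 + 2*2**(2/3)*uppergamma(5/3, 3) + 8*2**(1/3)*uppergamma(5/3, 1/4) + 207*6**(2/3)/20

undo the common scale on t: t on [0, 1/2); exp(-t/2) on [1/2, 3/2); t + 1 on [3/2, 3); …
the 4 pieces separated at 1, 3, 6 each add one integral
the [0, 1) slice contributes ∫ t/2·t^(s-1) dt
piece [1, 3): integrate exp(-t/4) against the kernel
piece [3, 6): integrate (t/2 + 1) against the kernel
the [6, ∞) slice contributes ∫ exp(-t/2)·t^(s-1) dt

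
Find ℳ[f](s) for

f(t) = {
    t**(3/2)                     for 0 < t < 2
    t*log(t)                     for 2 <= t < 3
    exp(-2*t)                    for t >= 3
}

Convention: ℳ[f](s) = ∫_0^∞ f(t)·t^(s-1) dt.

treat the 3 regions marked off by 2, 3 separately and sum
∫ over [0, 2) of t**(3/2)·t^(s-1) joins the sum
∫ over [2, 3) of t*log(t)·t^(s-1) joins the sum
[3, ∞) adds the kernel integral of exp(-2*t)

(-12**s*s*(2*s + 3)*log(4) - 12**s*(2*s + 3)*log(4) + 12**s*(4*s + 6) + 12**s*sqrt(2)*(4*s**2 + 8*s + 4) + 3*18**s*s*(2*s + 3)*log(3) + 18**s*(-6*s - 9) + 3*18**s*(2*s + 3)*log(3) + 3**s*(2*s + 3)*(s**2 + 2*s + 1)*uppergamma(s, 6))/(6**s*(2*s + 3)*(s**2 + 2*s + 1))
  Re(s) > -3/2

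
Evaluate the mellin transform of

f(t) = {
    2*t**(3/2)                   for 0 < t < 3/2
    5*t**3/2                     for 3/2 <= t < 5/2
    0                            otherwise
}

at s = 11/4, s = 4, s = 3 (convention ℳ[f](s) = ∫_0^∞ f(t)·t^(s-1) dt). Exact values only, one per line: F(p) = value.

F(11/4) = 2**(1/4)*(-20655*3**(3/4) + 14904*sqrt(2)*3**(1/4) + 265625*5**(3/4))/12512
F(4) = 243*sqrt(6)/176 + 189845/896
F(3) = 9*sqrt(6)/8 + 4655/48

the 2 pieces separated at 3/2 each add one integral
the [0, 3/2) slice contributes ∫ 2*t**(3/2)·t^(s-1) dt
on [3/2, 5/2) integrate f = 5*t**3/2 against the kernel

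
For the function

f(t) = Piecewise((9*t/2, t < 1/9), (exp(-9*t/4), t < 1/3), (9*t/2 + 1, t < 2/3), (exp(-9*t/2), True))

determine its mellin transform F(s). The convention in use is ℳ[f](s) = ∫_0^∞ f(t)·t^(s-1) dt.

strip the common scale on t: 3*t on [0, 1/6); exp(-3*t/2) on [1/6, 1/2); 3*t + 1 on [1/2, 1); …
remove the common scale on t first: t on [0, 1/2); exp(-t/2) on [1/2, 3/2); t + 1 on [3/2, 3); …
breakpoints 1/9, 1/3, 2/3: one integral from each of the 4 segments
segment 0 to 1/9 holds 9*t/2; add its integral
over [1/9, 1/3), the kernel integral of exp(-9*t/4) enters the sum
on [1/3, 2/3) integrate f = (9*t/2 + 1) against the kernel
for t in [2/3, ∞): the term is ∫ exp(-9*t/2)·t^(s-1)

(2*2**s*s*(s + 1)*uppergamma(s, 3) - 5*3**s*s - 2*3**s + 2*4**s*s*(s + 1)*uppergamma(s, 1/4) - 2*4**s*s*(s + 1)*uppergamma(s, 3/4) + 8*6**s*s + 2*6**s + s)/(2*9**s*s*(s + 1))
  Re(s) > -1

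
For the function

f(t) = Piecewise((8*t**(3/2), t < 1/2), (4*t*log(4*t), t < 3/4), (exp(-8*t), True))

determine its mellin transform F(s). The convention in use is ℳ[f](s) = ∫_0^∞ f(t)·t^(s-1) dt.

remove the common scale on t first: 2*sqrt(2)*t**(3/2) on [0, 1); 2*t*log(2*t) on [1, 3/2); exp(-4*t) on [3/2, ∞)
back out the common scale on t: t**(3/2) on [0, 2); t*log(t) on [2, 3); exp(-2*t) on [3, ∞)
slice at 1/2, 3/4, transform all 3 pieces, and sum them
segment [0, 1/2) carries 8*t**(3/2); integrate it
for t in [1/2, 3/4): the term is ∫ 4*t*log(4*t)·t^(s-1)
for t in [3/4, ∞): the term is ∫ exp(-8*t)·t^(s-1)

(-12**s*s*(2*s + 3)*log(4) - 12**s*(2*s + 3)*log(4) + 12**s*(4*s + 6) + 12**s*sqrt(2)*(4*s**2 + 8*s + 4) + 3*18**s*s*(2*s + 3)*log(3) + 18**s*(-6*s - 9) + 3*18**s*(2*s + 3)*log(3) + 3**s*(2*s + 3)*(s**2 + 2*s + 1)*uppergamma(s, 6))/(24**s*(2*s + 3)*(s**2 + 2*s + 1))
  Re(s) > -3/2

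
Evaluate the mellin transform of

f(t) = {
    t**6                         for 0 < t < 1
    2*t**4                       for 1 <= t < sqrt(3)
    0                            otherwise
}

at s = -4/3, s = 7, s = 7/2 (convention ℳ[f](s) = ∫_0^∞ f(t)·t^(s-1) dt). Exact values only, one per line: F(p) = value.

F(-4/3) = -15/28 + 9*3**(1/3)/4
F(7) = -15/143 + 486*sqrt(3)/11
F(7/2) = -46/285 + 36*3**(3/4)/5

the shared t-power comes off first: t**5 on [0, 1); 2*t**3 on [1, sqrt(3))
the power substitution comes off first: t**(5/2) on [0, 1); 2*t**(3/2) on [1, 3)
strip the shared t-power: t**(3/2) on [0, 1); 2*sqrt(t) on [1, 3)
cuts at 1: linearity sums the 2 kernel integrals
for t in [0, 1): the term is ∫ t**6·t^(s-1)
on [1, sqrt(3)) integrate f = 2*t**4 against the kernel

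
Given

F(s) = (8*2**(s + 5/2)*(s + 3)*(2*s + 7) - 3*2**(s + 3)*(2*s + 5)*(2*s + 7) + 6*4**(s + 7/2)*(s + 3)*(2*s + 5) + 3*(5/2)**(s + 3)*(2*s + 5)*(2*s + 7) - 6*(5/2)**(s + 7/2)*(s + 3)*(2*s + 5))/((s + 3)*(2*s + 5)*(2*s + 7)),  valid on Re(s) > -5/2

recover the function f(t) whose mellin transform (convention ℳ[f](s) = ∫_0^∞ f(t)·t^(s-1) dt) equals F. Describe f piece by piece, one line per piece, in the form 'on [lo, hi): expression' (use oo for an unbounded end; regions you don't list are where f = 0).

on [0, 2): 4*t**(5/2)
on [2, 5/2): 3*t**3
on [5/2, 4): 3*t**(7/2)

decompose at 2, 5/2; ℳ[f](s) sums the 3 pieces' integrals
for t in [0, 2): the term is ∫ 4*t**(5/2)·t^(s-1)
segment 2 to 5/2 holds 3*t**3; add its integral
on [5/2, 4): add ∫ 3*t**(7/2)·t^(s-1) dt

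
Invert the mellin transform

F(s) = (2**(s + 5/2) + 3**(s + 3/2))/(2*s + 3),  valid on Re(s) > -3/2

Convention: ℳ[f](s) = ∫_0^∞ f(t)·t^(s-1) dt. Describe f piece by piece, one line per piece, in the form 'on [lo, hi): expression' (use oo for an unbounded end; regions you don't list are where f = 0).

on [0, 2): 3*t**(3/2)/2
on [2, 3): t**(3/2)/2

decompose at 2; ℳ[f](s) sums the 2 pieces' integrals
between 0 and 2 the integrand is 3*t**(3/2)/2·t^(s-1)
piece [2, 3): integrate t**(3/2)/2 against the kernel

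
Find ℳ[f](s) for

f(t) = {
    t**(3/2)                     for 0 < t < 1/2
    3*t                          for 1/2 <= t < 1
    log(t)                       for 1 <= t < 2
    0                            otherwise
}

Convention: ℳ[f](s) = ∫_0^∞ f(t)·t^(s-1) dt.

cuts at 1/2, 1: linearity sums the 3 kernel integrals
over [0, 1/2), the kernel integral of t**(3/2) enters the sum
segment [1/2, 1) carries 3*t; integrate it
∫ over [1, 2) of log(t)·t^(s-1) joins the sum

(-2*2**(2*s)*(s + 1)*(2*s + 3) + 6*2**s*s**2*(2*s + 3) + 2*2**s*(s + 1)*(2*s + 3) + 4**s*s*(s + 1)*(2*s + 3)*log(4) + sqrt(2)*s**2*(s + 1) - 3*s**2*(2*s + 3))/(2*2**s*s**2*(s + 1)*(2*s + 3))
  Re(s) > -3/2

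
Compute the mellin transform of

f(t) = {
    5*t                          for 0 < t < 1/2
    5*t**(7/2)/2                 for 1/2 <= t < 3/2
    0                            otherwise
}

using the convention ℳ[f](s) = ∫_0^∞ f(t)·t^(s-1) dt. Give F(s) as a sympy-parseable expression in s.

the 2 pieces separated at 1/2 each add one integral
for t in [0, 1/2): the term is ∫ 5*t·t^(s-1)
∫ 5*t**(7/2)/2·t^(s-1) over [1/2, 3/2)

5*(-2**(1/2 - s)*(s + 1) + 54*(3/2)**(s + 1/2)*(s + 1) + 8*(2*s + 7)/2**s)/(16*(s + 1)*(2*s + 7))
  Re(s) > -1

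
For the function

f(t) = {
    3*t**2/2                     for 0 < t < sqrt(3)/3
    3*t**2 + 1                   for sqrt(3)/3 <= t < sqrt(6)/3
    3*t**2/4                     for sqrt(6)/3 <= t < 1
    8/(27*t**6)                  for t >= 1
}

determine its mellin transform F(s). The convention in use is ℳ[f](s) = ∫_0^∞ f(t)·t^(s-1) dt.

(sqrt(3)/3)**s*(270*2**(s/2)*s*(s - 6) + 216*2**(s/2)*(s - 6) + 81*3**(s/2)*s*(s - 6) - 32*3**(s/2)*s*(s + 2) - 162*s*(s - 6) - 216*s + 1296)/(108*s*(s - 6)*(s + 2))
  -2 < Re(s) < 6

invert the power substitution to get 3*t/2 on [0, 1/3); 3*t + 1 on [1/3, 2/3); 3*t/4 on [2/3, 1); …
peel off the common scale on t: t on [0, 1/2); 2*t + 1 on [1/2, 1); t/2 on [1, 3/2); …
integrate the 4 segments split at sqrt(3)/3, sqrt(6)/3, 1, then add the results
between 0 and sqrt(3)/3 the integrand is 3*t**2/2·t^(s-1)
∫ (3*t**2 + 1)·t^(s-1) over [sqrt(3)/3, sqrt(6)/3)
segment [sqrt(6)/3, 1) carries 3*t**2/4; integrate it
on [1, ∞) integrate f = 8/(27*t**6) against the kernel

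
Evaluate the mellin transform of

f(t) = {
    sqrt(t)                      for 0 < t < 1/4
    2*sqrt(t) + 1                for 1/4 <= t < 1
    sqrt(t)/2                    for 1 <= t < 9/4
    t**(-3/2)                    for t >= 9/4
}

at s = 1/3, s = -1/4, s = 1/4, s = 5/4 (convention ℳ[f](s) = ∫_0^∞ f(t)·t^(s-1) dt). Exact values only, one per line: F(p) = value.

F(1/3) = 2**(1/3)*(-2268 + 727*3**(2/3) + 3024*2**(2/3))/1260
F(-1/4) = 2 + 599*sqrt(6)/567 + 2*sqrt(2)
F(1/4) = -7*sqrt(2)/3 + 167*sqrt(6)/270 + 6
F(5/4) = -19*sqrt(2)/140 + 58/35 + 305*sqrt(6)/168

reversing the power substitution: t on [0, 1/2); 2*t + 1 on [1/2, 1); t/2 on [1, 3/2); …
breakpoints 1/4, 1, 9/4: one integral from each of the 4 segments
segment 0 to 1/4 holds sqrt(t); add its integral
for t in [1/4, 1): the term is ∫ (2*sqrt(t) + 1)·t^(s-1)
for t in [1, 9/4): the term is ∫ sqrt(t)/2·t^(s-1)
over [9/4, ∞), the kernel integral of t**(-3/2) enters the sum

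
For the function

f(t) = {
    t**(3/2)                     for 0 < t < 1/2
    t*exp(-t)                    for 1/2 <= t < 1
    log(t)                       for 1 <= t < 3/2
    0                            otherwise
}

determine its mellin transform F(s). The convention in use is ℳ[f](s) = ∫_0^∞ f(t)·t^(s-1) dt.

(4*2**s*s**3*uppergamma(s + 1, 1/2) - 4*2**s*s**3*uppergamma(s + 1, 1) + 6*2**s*s**2*uppergamma(s + 1, 1/2) - 6*2**s*s**2*uppergamma(s + 1, 1) + 4*2**s*s + 6*2**s + 3**s*s**2*(-4*log(2) + 4*log(3)) - 4*3**s*s + 3**s*s*(-6*log(2) + 6*log(3)) - 6*3**s + sqrt(2)*s**2)/(2*2**s*s**2*(2*s + 3))
  Re(s) > -3/2

back out the shared t-power: sqrt(t) on [0, 1/2); exp(-t) on [1/2, 1); log(t)/t on [1, 3/2)
f breaks at 1/2, 1 into 3 integrals to sum
piece [0, 1/2): integrate t**(3/2) against the kernel
over [1/2, 1), the kernel integral of t*exp(-t) enters the sum
on [1, 3/2): add ∫ log(t)·t^(s-1) dt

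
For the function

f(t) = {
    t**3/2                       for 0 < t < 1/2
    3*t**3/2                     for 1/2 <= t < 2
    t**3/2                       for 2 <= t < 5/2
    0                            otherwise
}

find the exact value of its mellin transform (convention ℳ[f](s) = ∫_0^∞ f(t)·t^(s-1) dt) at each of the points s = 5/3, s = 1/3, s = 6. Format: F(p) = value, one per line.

F(5/3) = 3*2**(1/3)*(-2 + 1024*2**(1/3) + 625*5**(2/3))/896
F(1/3) = -3*2**(2/3)/160 + 12*2**(1/3)/5 + 75*20**(1/3)/64
F(6) = 2477411/9216

breakpoints 1/2, 2: one integral from each of the 3 segments
on [0, 1/2): add ∫ t**3/2·t^(s-1) dt
segment [1/2, 2) carries 3*t**3/2; integrate it
for t in [2, 5/2): the term is ∫ t**3/2·t^(s-1)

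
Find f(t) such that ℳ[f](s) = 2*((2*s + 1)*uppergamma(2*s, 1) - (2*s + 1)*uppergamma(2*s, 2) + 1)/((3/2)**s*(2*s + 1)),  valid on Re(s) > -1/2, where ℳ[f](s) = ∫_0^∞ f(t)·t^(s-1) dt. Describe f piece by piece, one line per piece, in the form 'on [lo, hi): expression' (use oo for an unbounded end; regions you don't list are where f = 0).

invert the common scale on t to get sqrt(t) on [0, 1); exp(-sqrt(t)) on [1, 4)
back out the power substitution: t on [0, 1); exp(-t) on [1, 2)
f breaks at 2/3 into 2 integrals to sum
on [0, 2/3): add ∫ sqrt(6)*sqrt(t)/2·t^(s-1) dt
segment [2/3, 8/3) carries exp(-sqrt(6)*sqrt(t)/2); integrate it

on [0, 2/3): sqrt(6)*sqrt(t)/2
on [2/3, 8/3): exp(-sqrt(6)*sqrt(t)/2)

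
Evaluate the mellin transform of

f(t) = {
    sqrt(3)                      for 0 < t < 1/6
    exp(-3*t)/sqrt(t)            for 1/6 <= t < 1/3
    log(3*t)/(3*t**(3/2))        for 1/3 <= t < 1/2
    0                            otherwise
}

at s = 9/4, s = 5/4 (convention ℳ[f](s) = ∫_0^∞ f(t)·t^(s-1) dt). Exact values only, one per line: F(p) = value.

undo the shared t-power: sqrt(3)*t on [0, 1/6); sqrt(t)*exp(-3*t) on [1/6, 1/3); log(3*t)/(3*sqrt(t)) on [1/3, 1/2)
remove the shared t-power first: sqrt(3)*sqrt(t) on [0, 1/6); exp(-3*t) on [1/6, 1/3); log(3*t)/(3*t) on [1/3, 1/2)
undo the common scale on t: sqrt(t) on [0, 1/2); exp(-t) on [1/2, 1); log(t)/t on [1, 3/2)
f breaks at 1/6, 1/3 into 3 integrals to sum
on [0, 1/6): add ∫ sqrt(3)·t^(s-1) dt
between 1/6 and 1/3 the integrand is exp(-3*t)/sqrt(t)·t^(s-1)
on [1/3, 1/2) integrate f = log(3*t)/(3*t**(3/2)) against the kernel

F(9/4) = 6**(1/4)*(-16*3**(3/4) - 9*2**(3/4)*uppergamma(7/4, 1) + sqrt(2) + log(3**(12*3**(3/4))/2**(12*3**(3/4))) + 9*2**(3/4)*uppergamma(7/4, 1/2) + 16*2**(3/4))/162
F(5/4) = -16*2**(1/4)/3 - 4*2**(1/4)*log(3)/3 - 3**(1/4)*uppergamma(3/4, 1)/3 + 2**(3/4)*3**(1/4)/15 + 3**(1/4)*uppergamma(3/4, 1/2)/3 + 4*2**(1/4)*log(2)/3 + 16*3**(1/4)/3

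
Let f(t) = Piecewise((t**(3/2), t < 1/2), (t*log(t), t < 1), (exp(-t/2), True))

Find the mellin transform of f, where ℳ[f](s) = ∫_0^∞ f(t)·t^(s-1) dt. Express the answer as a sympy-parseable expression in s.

treat the 3 regions marked off by 1/2, 1 separately and sum
between 0 and 1/2 the integrand is t**(3/2)·t^(s-1)
for t in [1/2, 1): the term is ∫ t*log(t)·t^(s-1)
piece [1, ∞): integrate exp(-t/2) against the kernel

(2*2**(2*s)*(2*s + 3)*(s**2 + 2*s + 1)*uppergamma(s, 1/2) - 2*2**s*(2*s + 3) + s*(2*s + 3)*log(2) + 2*s + (2*s + 3)*log(2) + sqrt(2)*(s**2 + 2*s + 1) + 3)/(2*2**s*(2*s + 3)*(s**2 + 2*s + 1))
  Re(s) > -3/2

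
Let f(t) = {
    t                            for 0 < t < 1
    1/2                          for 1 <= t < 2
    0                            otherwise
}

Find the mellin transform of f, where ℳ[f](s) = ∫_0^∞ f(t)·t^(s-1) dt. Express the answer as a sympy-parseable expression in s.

treat the 2 regions marked off by 1 separately and sum
between 0 and 1 the integrand is t·t^(s-1)
∫ over [1, 2) of 1/2·t^(s-1) joins the sum

(2**s*(s + 1) + s - 1)/(2*s*(s + 1))
  Re(s) > -1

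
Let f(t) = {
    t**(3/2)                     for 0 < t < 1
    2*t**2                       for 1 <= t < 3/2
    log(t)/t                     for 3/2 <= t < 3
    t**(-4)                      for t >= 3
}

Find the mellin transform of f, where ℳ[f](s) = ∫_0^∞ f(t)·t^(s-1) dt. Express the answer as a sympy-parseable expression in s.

treat the 4 regions marked off by 1, 3/2, 3 separately and sum
[0, 1) adds the kernel integral of t**(3/2)
on [1, 3/2): add ∫ 2*t**2·t^(s-1) dt
[3/2, 3) adds the kernel integral of log(t)/t
segment 3 to ∞ holds t**(-4); add its integral

(324*2**s*(s - 4)*(s + 2)*(s**2 - 2*s + 1) - 324*2**s*(s - 4)*(2*s + 3)*(s**2 - 2*s + 1) - 108*3**s*s*(s - 4)*(s + 2)*(2*s + 3)*log(3) + 108*3**s*s*(s - 4)*(s + 2)*(2*s + 3)*log(2) - 108*3**s*(s - 4)*(s + 2)*(2*s + 3)*log(2) + 108*3**s*(s - 4)*(s + 2)*(2*s + 3) + 108*3**s*(s - 4)*(s + 2)*(2*s + 3)*log(3) + 729*3**s*(s - 4)*(2*s + 3)*(s**2 - 2*s + 1) + 54*6**s*s*(s - 4)*(s + 2)*(2*s + 3)*log(3) - 54*6**s*(s - 4)*(s + 2)*(2*s + 3)*log(3) - 54*6**s*(s - 4)*(s + 2)*(2*s + 3) - 2*6**s*(s + 2)*(2*s + 3)*(s**2 - 2*s + 1))/(162*2**s*(s - 4)*(s + 2)*(2*s + 3)*(s**2 - 2*s + 1))
  -3/2 < Re(s) < 4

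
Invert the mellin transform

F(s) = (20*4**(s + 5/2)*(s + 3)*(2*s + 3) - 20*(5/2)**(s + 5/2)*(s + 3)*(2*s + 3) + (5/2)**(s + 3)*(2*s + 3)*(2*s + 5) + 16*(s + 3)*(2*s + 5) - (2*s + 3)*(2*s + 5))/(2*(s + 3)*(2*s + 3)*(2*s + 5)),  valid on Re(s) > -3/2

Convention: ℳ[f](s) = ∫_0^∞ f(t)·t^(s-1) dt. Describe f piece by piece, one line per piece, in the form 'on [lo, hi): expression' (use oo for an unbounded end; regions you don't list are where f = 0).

cuts at 1, 5/2: linearity sums the 3 kernel integrals
for t in [0, 1): the term is ∫ 4*t**(3/2)·t^(s-1)
on [1, 5/2) integrate f = t**3/2 against the kernel
on [5/2, 4) integrate f = 5*t**(5/2) against the kernel

on [0, 1): 4*t**(3/2)
on [1, 5/2): t**3/2
on [5/2, 4): 5*t**(5/2)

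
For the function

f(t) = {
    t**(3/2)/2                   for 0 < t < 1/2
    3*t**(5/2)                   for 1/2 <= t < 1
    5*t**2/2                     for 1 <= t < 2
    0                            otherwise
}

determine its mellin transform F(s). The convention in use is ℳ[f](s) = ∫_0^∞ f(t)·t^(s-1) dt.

(80*2**s*s**2 + 320*2**s*s + 300*2**s - 2*2**(1/2 - s)*s**2 - 6*2**(1/2 - s)*s - 4*2**(1/2 - s) + 4*s**2 + 4*s - 3)/(2*(4*s**3 + 24*s**2 + 47*s + 30))
  Re(s) > -3/2

cuts at 1/2, 1: linearity sums the 3 kernel integrals
[0, 1/2) adds the kernel integral of t**(3/2)/2
on [1/2, 1) integrate f = 3*t**(5/2) against the kernel
for t in [1, 2): the term is ∫ 5*t**2/2·t^(s-1)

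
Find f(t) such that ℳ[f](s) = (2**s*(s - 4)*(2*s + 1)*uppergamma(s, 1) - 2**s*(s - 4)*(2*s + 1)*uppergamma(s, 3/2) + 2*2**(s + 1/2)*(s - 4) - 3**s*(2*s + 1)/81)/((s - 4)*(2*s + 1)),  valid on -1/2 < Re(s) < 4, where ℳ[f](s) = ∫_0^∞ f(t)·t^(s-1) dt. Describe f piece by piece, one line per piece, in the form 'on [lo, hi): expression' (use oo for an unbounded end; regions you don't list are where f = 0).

on [0, 2): sqrt(t)
on [2, 3): exp(-t/2)
on [3, oo): t**(-4)

decompose at 2, 3; ℳ[f](s) sums the 3 pieces' integrals
on [0, 2): add ∫ sqrt(t)·t^(s-1) dt
∫ over [2, 3) of exp(-t/2)·t^(s-1) joins the sum
∫ t**(-4)·t^(s-1) over [3, ∞)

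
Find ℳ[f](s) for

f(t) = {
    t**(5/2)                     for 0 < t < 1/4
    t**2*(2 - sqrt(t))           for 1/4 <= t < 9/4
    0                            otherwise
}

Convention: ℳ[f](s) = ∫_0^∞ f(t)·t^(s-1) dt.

strip the shared t-power: sqrt(t) on [0, 1/4); 2 - sqrt(t) on [1/4, 9/4)
undo the power substitution: t on [0, 1/2); 2 - t on [1/2, 3/2)
cuts at 1/4: linearity sums the 2 kernel integrals
between 0 and 1/4 the integrand is t**(5/2)·t^(s-1)
for t in [1/4, 9/4): the term is ∫ t**2*(2 - sqrt(t))·t^(s-1)

(81*3**(2*s)*(s + 2) + 162*3**(2*s) - 2*s - 6)/(16*2**(2*s)*(s + 2)*(2*s + 5))
  Re(s) > -5/2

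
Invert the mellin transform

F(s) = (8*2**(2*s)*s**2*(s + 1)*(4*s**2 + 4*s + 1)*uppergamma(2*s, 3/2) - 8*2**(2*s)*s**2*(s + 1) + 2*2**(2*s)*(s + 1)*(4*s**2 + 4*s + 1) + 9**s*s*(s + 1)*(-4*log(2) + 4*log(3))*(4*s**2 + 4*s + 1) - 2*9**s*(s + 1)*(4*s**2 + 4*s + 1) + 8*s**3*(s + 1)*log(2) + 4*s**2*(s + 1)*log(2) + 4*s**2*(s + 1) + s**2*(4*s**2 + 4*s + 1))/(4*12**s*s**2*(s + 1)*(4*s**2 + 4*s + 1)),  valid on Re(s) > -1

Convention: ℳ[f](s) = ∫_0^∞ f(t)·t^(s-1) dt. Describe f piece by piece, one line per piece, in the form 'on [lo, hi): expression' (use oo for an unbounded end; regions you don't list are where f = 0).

the common scale on t comes off first: t on [0, 1/4); sqrt(t)*log(sqrt(t)) on [1/4, 1); log(sqrt(t)) on [1, 9/4); …
undo the power substitution: t**2 on [0, 1/2); t*log(t) on [1/2, 1); log(t) on [1, 3/2); …
along the cuts 1/12, 1/3, 3/4, ℳ[f](s) splits into 4 integrals
on [0, 1/12) integrate f = 3*t against the kernel
segment 1/12 to 1/3 holds sqrt(3)*sqrt(t)*log(sqrt(3)*sqrt(t)); add its integral
piece [1/3, 3/4): integrate log(sqrt(3)*sqrt(t)) against the kernel
on [3/4, ∞): add ∫ exp(-sqrt(3)*sqrt(t))·t^(s-1) dt

on [0, 1/12): 3*t
on [1/12, 1/3): sqrt(3)*sqrt(t)*log(sqrt(3)*sqrt(t))
on [1/3, 3/4): log(sqrt(3)*sqrt(t))
on [3/4, oo): exp(-sqrt(3)*sqrt(t))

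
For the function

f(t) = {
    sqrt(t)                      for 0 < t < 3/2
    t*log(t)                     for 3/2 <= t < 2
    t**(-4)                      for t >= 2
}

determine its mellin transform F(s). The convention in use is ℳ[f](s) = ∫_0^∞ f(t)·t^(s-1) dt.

(-32*2**(2*s)*(s - 4)*(2*s + 1) + 3**s*s*(s - 4)*(2*s + 1)*(-24*log(3) + 24*log(2)) + 3**s*(s - 4)*(2*s + 1)*(-24*log(3) + 24*log(2)) + 24*3**s*(s - 4)*(2*s + 1) + 16*3**s*sqrt(6)*(s - 4)*(s**2 + 2*s + 1) + 32*4**s*s*(s - 4)*(2*s + 1)*log(2) + 32*4**s*(s - 4)*(2*s + 1)*log(2) - 4**s*(2*s + 1)*(s**2 + 2*s + 1))/(16*2**s*(s - 4)*(2*s + 1)*(s**2 + 2*s + 1))
  -1/2 < Re(s) < 4

split f at 3/2, 2: ℳ[f](s) collects 3 kernel integrals
segment [0, 3/2) carries sqrt(t); integrate it
∫ t*log(t)·t^(s-1) over [3/2, 2)
segment [2, ∞) carries t**(-4); integrate it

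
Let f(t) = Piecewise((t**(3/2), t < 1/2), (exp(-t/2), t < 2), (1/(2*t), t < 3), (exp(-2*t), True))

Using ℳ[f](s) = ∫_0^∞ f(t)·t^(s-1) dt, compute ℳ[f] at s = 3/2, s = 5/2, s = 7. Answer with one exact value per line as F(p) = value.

summing 4 kernel integrals split by 1/2, 2, 3 yields ℳ[f](s)
over [0, 1/2), the kernel integral of t**(3/2) enters the sum
over [1/2, 2), the kernel integral of exp(-t/2) enters the sum
on [2, 3) integrate f = 1/(2*t) against the kernel
∫ over [3, ∞) of exp(-2*t)·t^(s-1) joins the sum

F(3/2) = -sqrt(2) - 2*sqrt(2)*exp(-1) - sqrt(2)*sqrt(pi)*erfc(1) + sqrt(2)*sqrt(pi)*erfc(sqrt(6))/8 + sqrt(3)*exp(-6)/2 + 1/24 + sqrt(2)*exp(-1/4) + sqrt(2)*sqrt(pi)*erfc(1/2) + sqrt(3)
F(5/2) = -10*sqrt(2)*exp(-1) - 3*sqrt(2)*sqrt(pi)*erfc(1) - 2*sqrt(2)/3 + 3*sqrt(2)*sqrt(pi)*erfc(sqrt(6))/32 + 15*sqrt(3)*exp(-6)/8 + 1/64 + sqrt(3) + 3*sqrt(2)*sqrt(pi)*erfc(1/2) + 7*sqrt(2)*exp(-1/4)/2
F(7) = -250496*exp(-1) + sqrt(2)/4352 + 11007*exp(-6)/8 + 665/12 + 3786745*exp(-1/4)/32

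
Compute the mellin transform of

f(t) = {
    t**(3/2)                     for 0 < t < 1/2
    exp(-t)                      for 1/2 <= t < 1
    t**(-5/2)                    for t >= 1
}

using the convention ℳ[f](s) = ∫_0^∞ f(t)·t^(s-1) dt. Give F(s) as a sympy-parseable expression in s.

cuts at 1/2, 1: linearity sums the 3 kernel integrals
on [0, 1/2): add ∫ t**(3/2)·t^(s-1) dt
between 1/2 and 1 the integrand is exp(-t)·t^(s-1)
on [1, ∞): add ∫ t**(-5/2)·t^(s-1) dt

(2*2**s*(2*s - 5)*(2*s + 3)*uppergamma(s, 1/2) - 2*2**s*(2*s - 5)*(2*s + 3)*uppergamma(s, 1) - 4*2**s*(2*s + 3) + sqrt(2)*(2*s - 5))/(2*2**s*(2*s - 5)*(2*s + 3))
  -3/2 < Re(s) < 5/2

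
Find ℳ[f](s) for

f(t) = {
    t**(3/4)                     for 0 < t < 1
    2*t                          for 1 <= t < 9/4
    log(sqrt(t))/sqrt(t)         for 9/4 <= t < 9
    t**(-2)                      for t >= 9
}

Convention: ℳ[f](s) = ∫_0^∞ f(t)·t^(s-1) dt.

remove the power substitution first: t**(3/2) on [0, 1); 2*t**2 on [1, 3/2); log(t)/t on [3/2, 3); …
f breaks at 1, 9/4, 9 into 4 integrals to sum
the [0, 1) slice contributes ∫ t**(3/4)·t^(s-1) dt
the [1, 9/4) slice contributes ∫ 2*t·t^(s-1) dt
on [9/4, 9): add ∫ log(sqrt(t))/sqrt(t)·t^(s-1) dt
on [9, ∞): add ∫ t**(-2)·t^(s-1) dt

(324*2**(2*s)*(2*s - 4)*(2*s + 2)*(4*s**2 - 4*s + 1) - 324*2**(2*s)*(2*s - 4)*(4*s + 3)*(4*s**2 - 4*s + 1) - 216*3**(2*s)*s*(2*s - 4)*(2*s + 2)*(4*s + 3)*log(3) + 216*3**(2*s)*s*(2*s - 4)*(2*s + 2)*(4*s + 3)*log(2) - 108*3**(2*s)*(2*s - 4)*(2*s + 2)*(4*s + 3)*log(2) + 108*3**(2*s)*(2*s - 4)*(2*s + 2)*(4*s + 3) + 108*3**(2*s)*(2*s - 4)*(2*s + 2)*(4*s + 3)*log(3) + 729*3**(2*s)*(2*s - 4)*(4*s + 3)*(4*s**2 - 4*s + 1) + 108*6**(2*s)*s*(2*s - 4)*(2*s + 2)*(4*s + 3)*log(3) - 54*6**(2*s)*(2*s - 4)*(2*s + 2)*(4*s + 3)*log(3) - 54*6**(2*s)*(2*s - 4)*(2*s + 2)*(4*s + 3) - 2*6**(2*s)*(2*s + 2)*(4*s + 3)*(4*s**2 - 4*s + 1))/(81*2**(2*s)*(2*s - 4)*(2*s + 2)*(4*s + 3)*(4*s**2 - 4*s + 1))
  -3/4 < Re(s) < 2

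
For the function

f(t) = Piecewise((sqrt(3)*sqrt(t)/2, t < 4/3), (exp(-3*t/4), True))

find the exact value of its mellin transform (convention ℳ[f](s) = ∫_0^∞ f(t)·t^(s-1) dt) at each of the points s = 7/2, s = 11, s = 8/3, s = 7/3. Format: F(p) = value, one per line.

F(7/2) = 16*sqrt(3)*(E*(2 + 15*sqrt(pi)*erfc(1)) + 58)*exp(-1)/81
F(11) = 8388608/4074381 + 41373038280704*exp(-1)/177147
F(8/3) = 32*6**(1/3)*(6 + 19*uppergamma(8/3, 1))/513
F(7/3) = 16*6**(2/3)*(6 + 17*uppergamma(7/3, 1))/459

undo the common scale on t: sqrt(2)*sqrt(t)/2 on [0, 2); exp(-t/2) on [2, ∞)
peel off the common scale on t: sqrt(t) on [0, 1); exp(-t) on [1, ∞)
treat the 2 regions marked off by 4/3 separately and sum
∫ over [0, 4/3) of sqrt(3)*sqrt(t)/2·t^(s-1) joins the sum
∫ over [4/3, ∞) of exp(-3*t/4)·t^(s-1) joins the sum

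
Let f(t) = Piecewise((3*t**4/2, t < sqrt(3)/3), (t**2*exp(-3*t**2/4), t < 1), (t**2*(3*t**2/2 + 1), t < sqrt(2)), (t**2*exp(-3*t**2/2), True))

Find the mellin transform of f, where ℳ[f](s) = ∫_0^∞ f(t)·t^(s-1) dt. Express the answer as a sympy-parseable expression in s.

(2*2**(s/2)*(s + 2)*(s + 4)*uppergamma(s/2 + 1, 3) + 4*2**s*(s + 2)*(s + 4)*uppergamma(s/2 + 1, 1/4) - 4*2**s*(s + 2)*(s + 4)*uppergamma(s/2 + 1, 3/4) - 15*3**(s/2)*(s + 2) - 12*3**(s/2) + 48*6**(s/2)*(s + 2) + 24*6**(s/2) + s + 2)/(6*3**(s/2)*(s + 2)*(s + 4))
  Re(s) > -4

the shared t-power comes off first: 3*t**2/2 on [0, sqrt(3)/3); exp(-3*t**2/4) on [sqrt(3)/3, 1); 3*t**2/2 + 1 on [1, sqrt(2)); …
reversing the power substitution: 3*t/2 on [0, 1/3); exp(-3*t/4) on [1/3, 1); 3*t/2 + 1 on [1, 2); …
strip the common scale on t: t on [0, 1/2); exp(-t/2) on [1/2, 3/2); t + 1 on [3/2, 3); …
decompose at sqrt(3)/3, 1, sqrt(2); ℳ[f](s) sums the 4 pieces' integrals
segment [0, sqrt(3)/3) carries 3*t**4/2; integrate it
over [sqrt(3)/3, 1), the kernel integral of t**2*exp(-3*t**2/4) enters the sum
∫ over [1, sqrt(2)) of t**2*(3*t**2/2 + 1)·t^(s-1) joins the sum
the [sqrt(2), ∞) slice contributes ∫ t**2*exp(-3*t**2/2)·t^(s-1) dt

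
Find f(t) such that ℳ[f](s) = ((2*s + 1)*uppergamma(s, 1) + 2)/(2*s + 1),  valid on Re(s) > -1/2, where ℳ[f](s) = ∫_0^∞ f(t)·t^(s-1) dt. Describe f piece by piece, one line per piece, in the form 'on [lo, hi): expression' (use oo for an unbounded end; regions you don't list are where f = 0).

on [0, 1): sqrt(t)
on [1, oo): exp(-t)

decompose at 1; ℳ[f](s) sums the 2 pieces' integrals
∫ over [0, 1) of sqrt(t)·t^(s-1) joins the sum
for t in [1, ∞): the term is ∫ exp(-t)·t^(s-1)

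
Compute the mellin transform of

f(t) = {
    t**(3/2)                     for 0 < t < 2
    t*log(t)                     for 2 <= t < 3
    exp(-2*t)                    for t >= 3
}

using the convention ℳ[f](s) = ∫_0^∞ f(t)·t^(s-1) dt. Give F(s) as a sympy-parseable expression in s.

decompose at 2, 3; ℳ[f](s) sums the 3 pieces' integrals
[0, 2) adds the kernel integral of t**(3/2)
on [2, 3): add ∫ t*log(t)·t^(s-1) dt
segment [3, ∞) carries exp(-2*t); integrate it

(-12**s*s*(2*s + 3)*log(4) - 12**s*(2*s + 3)*log(4) + 12**s*(4*s + 6) + 12**s*sqrt(2)*(4*s**2 + 8*s + 4) + 3*18**s*s*(2*s + 3)*log(3) + 18**s*(-6*s - 9) + 3*18**s*(2*s + 3)*log(3) + 3**s*(2*s + 3)*(s**2 + 2*s + 1)*uppergamma(s, 6))/(6**s*(2*s + 3)*(s**2 + 2*s + 1))
  Re(s) > -3/2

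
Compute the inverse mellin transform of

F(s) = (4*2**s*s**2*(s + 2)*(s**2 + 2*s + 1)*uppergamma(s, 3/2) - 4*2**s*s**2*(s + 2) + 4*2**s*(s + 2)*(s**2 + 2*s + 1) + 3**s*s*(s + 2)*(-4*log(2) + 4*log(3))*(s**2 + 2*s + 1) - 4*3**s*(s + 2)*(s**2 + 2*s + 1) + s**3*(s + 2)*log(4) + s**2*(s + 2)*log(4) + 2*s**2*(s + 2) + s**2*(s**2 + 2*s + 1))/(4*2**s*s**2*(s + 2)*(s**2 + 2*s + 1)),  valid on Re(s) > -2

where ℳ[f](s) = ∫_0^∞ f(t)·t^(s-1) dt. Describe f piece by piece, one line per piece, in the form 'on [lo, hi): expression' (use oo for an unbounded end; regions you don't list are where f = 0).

on [0, 1/2): t**2
on [1/2, 1): t*log(t)
on [1, 3/2): log(t)
on [3/2, oo): exp(-t)

along the cuts 1/2, 1, 3/2, ℳ[f](s) splits into 4 integrals
the [0, 1/2) slice contributes ∫ t**2·t^(s-1) dt
segment [1/2, 1) carries t*log(t); integrate it
on [1, 3/2): add ∫ log(t)·t^(s-1) dt
over [3/2, ∞), the kernel integral of exp(-t) enters the sum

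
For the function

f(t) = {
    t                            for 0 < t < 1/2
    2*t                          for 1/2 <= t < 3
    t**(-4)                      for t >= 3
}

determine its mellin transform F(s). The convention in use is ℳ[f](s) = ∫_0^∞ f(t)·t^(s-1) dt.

(970*6**s*s - 3890*6**s - 81*s + 324)/(162*2**s*(s**2 - 3*s - 4))
  -1 < Re(s) < 4

split f at 1/2, 3: ℳ[f](s) collects 3 kernel integrals
piece [0, 1/2): integrate t against the kernel
∫ over [1/2, 3) of 2*t·t^(s-1) joins the sum
∫ over [3, ∞) of t**(-4)·t^(s-1) joins the sum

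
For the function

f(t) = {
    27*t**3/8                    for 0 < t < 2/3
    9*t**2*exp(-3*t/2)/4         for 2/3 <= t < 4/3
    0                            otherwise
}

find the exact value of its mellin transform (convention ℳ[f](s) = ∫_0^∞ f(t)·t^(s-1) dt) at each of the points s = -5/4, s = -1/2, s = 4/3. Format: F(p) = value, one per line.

remove the common scale on t first: t**3 on [0, 1); t**2*exp(-t) on [1, 2)
invert the shared t-power to get t on [0, 1); exp(-t) on [1, 2)
along the cuts 2/3, ℳ[f](s) splits into 2 integrals
between 0 and 2/3 the integrand is 27*t**3/8·t^(s-1)
∫ over [2/3, 4/3) of 9*t**2*exp(-3*t/2)/4·t^(s-1) joins the sum

F(-5/4) = 3*24**(1/4)*(-7*uppergamma(3/4, 2) + 7*uppergamma(3/4, 1) + 4)/28
F(-1/2) = sqrt(6)*(-10*sqrt(2) + 10*E + (-5*sqrt(pi)*erfc(sqrt(2)) + 5*sqrt(pi)*erfc(1) + 4)*exp(2))*exp(-2)/20
F(4/3) = 2*18**(1/3)*(-13*uppergamma(10/3, 2) + 3 + 13*uppergamma(10/3, 1))/117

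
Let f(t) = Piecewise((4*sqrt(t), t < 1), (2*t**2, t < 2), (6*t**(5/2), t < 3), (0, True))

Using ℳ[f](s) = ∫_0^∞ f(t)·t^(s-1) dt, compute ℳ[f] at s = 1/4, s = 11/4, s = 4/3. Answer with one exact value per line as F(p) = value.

summing 3 kernel integrals split by 1, 2 yields ℳ[f](s)
the [0, 1) slice contributes ∫ 4*sqrt(t)·t^(s-1) dt
between 1 and 2 the integrand is 2*t**2·t^(s-1)
on [2, 3): add ∫ 6*t**(5/2)·t^(s-1) dt

F(1/4) = -96*2**(3/4)/11 + 32*2**(1/4)/9 + 40/9 + 216*3**(3/4)/11
F(11/4) = -256*2**(1/4)/7 + 200/247 + 128*2**(3/4)/19 + 1944*3**(1/4)/7
F(4/3) = -288*2**(5/6)/23 + 87/55 + 24*2**(1/3)/5 + 972*3**(5/6)/23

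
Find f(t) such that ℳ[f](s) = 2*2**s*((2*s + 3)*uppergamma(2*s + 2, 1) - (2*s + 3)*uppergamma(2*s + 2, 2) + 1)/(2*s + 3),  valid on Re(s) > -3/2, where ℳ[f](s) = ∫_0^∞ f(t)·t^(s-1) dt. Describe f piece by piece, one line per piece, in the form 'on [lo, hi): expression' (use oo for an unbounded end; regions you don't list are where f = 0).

peel off the common scale on t: t**(3/2) on [0, 1); t*exp(-sqrt(t)) on [1, 4)
peel off the shared t-power: sqrt(t) on [0, 1); exp(-sqrt(t)) on [1, 4)
remove the power substitution first: t on [0, 1); exp(-t) on [1, 2)
split f at 2: ℳ[f](s) collects 2 kernel integrals
for t in [0, 2): the term is ∫ sqrt(2)*t**(3/2)/4·t^(s-1)
on [2, 8) integrate f = t*exp(-sqrt(2)*sqrt(t)/2)/2 against the kernel

on [0, 2): sqrt(2)*t**(3/2)/4
on [2, 8): t*exp(-sqrt(2)*sqrt(t)/2)/2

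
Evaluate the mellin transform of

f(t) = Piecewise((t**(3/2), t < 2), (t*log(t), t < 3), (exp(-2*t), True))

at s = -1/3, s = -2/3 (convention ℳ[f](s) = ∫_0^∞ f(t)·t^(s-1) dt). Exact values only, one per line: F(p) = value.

F(-1/3) = -9*3**(2/3)/4 + 2**(1/3)*uppergamma(-1/3, 6) + log(3**(3*3**(2/3)/2)/2**(3*2**(2/3)/2)) + 12*2**(1/6)/7 + 9*2**(2/3)/4
F(-2/3) = -9*3**(1/3) + 2**(2/3)*uppergamma(-2/3, 6) + log(3**(3*3**(1/3))/2**(3*2**(1/3))) + 6*2**(5/6)/5 + 9*2**(1/3)

treat the 3 regions marked off by 2, 3 separately and sum
on [0, 2): add ∫ t**(3/2)·t^(s-1) dt
segment 2 to 3 holds t*log(t); add its integral
over [3, ∞), the kernel integral of exp(-2*t) enters the sum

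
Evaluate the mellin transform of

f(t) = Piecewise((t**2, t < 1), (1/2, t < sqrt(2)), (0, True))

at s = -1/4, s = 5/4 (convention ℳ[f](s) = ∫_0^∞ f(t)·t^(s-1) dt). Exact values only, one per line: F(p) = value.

F(-1/4) = 18/7 - 2**(7/8)
F(5/4) = -6/65 + 2*2**(5/8)/5

the power substitution comes off first: t on [0, 1); 1/2 on [1, 2)
treat the 2 regions marked off by 1 separately and sum
on [0, 1): add ∫ t**2·t^(s-1) dt
segment [1, sqrt(2)) carries 1/2; integrate it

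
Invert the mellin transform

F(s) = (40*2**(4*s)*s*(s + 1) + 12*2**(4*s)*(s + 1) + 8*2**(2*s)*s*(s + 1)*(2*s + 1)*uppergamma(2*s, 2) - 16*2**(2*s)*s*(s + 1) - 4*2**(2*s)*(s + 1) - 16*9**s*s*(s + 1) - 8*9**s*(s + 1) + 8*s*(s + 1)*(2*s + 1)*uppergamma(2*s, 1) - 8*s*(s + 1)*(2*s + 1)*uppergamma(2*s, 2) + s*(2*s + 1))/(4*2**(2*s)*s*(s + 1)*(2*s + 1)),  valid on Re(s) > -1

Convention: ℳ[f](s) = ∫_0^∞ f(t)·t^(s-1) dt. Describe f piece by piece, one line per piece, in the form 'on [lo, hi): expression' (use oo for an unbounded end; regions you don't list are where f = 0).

on [0, 1/4): t
on [1/4, 1): exp(-2*sqrt(t))
on [1, 9/4): sqrt(t) + 1
on [9/4, 4): sqrt(t) + 3
on [4, oo): exp(-sqrt(t))

undo the power substitution: t**2 on [0, 1/2); exp(-2*t) on [1/2, 1); t + 1 on [1, 3/2); …
cuts at 1/4, 1, 9/4, 4: linearity sums the 5 kernel integrals
the [0, 1/4) slice contributes ∫ t·t^(s-1) dt
over [1/4, 1), the kernel integral of exp(-2*sqrt(t)) enters the sum
segment [1, 9/4) carries (sqrt(t) + 1); integrate it
segment 9/4 to 4 holds (sqrt(t) + 3); add its integral
between 4 and ∞ the integrand is exp(-sqrt(t))·t^(s-1)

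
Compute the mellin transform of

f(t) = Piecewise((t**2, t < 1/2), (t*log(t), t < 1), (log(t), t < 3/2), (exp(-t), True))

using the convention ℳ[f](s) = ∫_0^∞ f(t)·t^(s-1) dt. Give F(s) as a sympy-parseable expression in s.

(4*2**s*s**2*(s + 2)*(s**2 + 2*s + 1)*uppergamma(s, 3/2) - 4*2**s*s**2*(s + 2) + 4*2**s*(s + 2)*(s**2 + 2*s + 1) + 3**s*s*(s + 2)*(-4*log(2) + 4*log(3))*(s**2 + 2*s + 1) - 4*3**s*(s + 2)*(s**2 + 2*s + 1) + s**3*(s + 2)*log(4) + s**2*(s + 2)*log(4) + 2*s**2*(s + 2) + s**2*(s**2 + 2*s + 1))/(4*2**s*s**2*(s + 2)*(s**2 + 2*s + 1))
  Re(s) > -2

breakpoints 1/2, 1, 3/2: one integral from each of the 4 segments
on [0, 1/2): add ∫ t**2·t^(s-1) dt
∫ over [1/2, 1) of t*log(t)·t^(s-1) joins the sum
between 1 and 3/2 the integrand is log(t)·t^(s-1)
for t in [3/2, ∞): the term is ∫ exp(-t)·t^(s-1)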